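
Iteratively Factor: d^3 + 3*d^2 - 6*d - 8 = (d + 1)*(d^2 + 2*d - 8) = (d + 1)*(d + 4)*(d - 2)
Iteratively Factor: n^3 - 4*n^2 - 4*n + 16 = (n + 2)*(n^2 - 6*n + 8) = (n - 2)*(n + 2)*(n - 4)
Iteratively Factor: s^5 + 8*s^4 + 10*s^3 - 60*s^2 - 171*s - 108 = (s + 3)*(s^4 + 5*s^3 - 5*s^2 - 45*s - 36) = (s - 3)*(s + 3)*(s^3 + 8*s^2 + 19*s + 12) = (s - 3)*(s + 3)^2*(s^2 + 5*s + 4) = (s - 3)*(s + 3)^2*(s + 4)*(s + 1)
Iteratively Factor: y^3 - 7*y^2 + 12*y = (y)*(y^2 - 7*y + 12) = y*(y - 4)*(y - 3)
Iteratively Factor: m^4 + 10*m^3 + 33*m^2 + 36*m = (m + 4)*(m^3 + 6*m^2 + 9*m) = (m + 3)*(m + 4)*(m^2 + 3*m) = m*(m + 3)*(m + 4)*(m + 3)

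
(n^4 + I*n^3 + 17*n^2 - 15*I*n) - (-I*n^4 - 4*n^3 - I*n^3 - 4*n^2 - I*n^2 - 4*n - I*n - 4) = n^4 + I*n^4 + 4*n^3 + 2*I*n^3 + 21*n^2 + I*n^2 + 4*n - 14*I*n + 4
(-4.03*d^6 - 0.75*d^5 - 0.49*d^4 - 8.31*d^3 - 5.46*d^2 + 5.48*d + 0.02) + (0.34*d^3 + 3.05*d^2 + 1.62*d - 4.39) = -4.03*d^6 - 0.75*d^5 - 0.49*d^4 - 7.97*d^3 - 2.41*d^2 + 7.1*d - 4.37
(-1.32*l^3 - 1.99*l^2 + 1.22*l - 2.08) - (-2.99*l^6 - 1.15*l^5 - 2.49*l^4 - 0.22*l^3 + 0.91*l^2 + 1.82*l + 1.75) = 2.99*l^6 + 1.15*l^5 + 2.49*l^4 - 1.1*l^3 - 2.9*l^2 - 0.6*l - 3.83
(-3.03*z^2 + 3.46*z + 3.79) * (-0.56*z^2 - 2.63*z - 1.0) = 1.6968*z^4 + 6.0313*z^3 - 8.1922*z^2 - 13.4277*z - 3.79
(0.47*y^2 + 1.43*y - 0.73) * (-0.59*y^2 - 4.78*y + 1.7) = -0.2773*y^4 - 3.0903*y^3 - 5.6057*y^2 + 5.9204*y - 1.241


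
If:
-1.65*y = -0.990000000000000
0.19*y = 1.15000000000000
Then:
No Solution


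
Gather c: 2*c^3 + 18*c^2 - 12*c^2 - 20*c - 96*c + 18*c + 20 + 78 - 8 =2*c^3 + 6*c^2 - 98*c + 90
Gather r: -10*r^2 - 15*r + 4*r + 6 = -10*r^2 - 11*r + 6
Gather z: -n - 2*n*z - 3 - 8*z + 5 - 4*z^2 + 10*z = -n - 4*z^2 + z*(2 - 2*n) + 2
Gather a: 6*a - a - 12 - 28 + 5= 5*a - 35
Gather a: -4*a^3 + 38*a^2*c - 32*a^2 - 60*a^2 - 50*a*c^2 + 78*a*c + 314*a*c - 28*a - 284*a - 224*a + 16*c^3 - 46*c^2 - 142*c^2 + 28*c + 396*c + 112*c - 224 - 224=-4*a^3 + a^2*(38*c - 92) + a*(-50*c^2 + 392*c - 536) + 16*c^3 - 188*c^2 + 536*c - 448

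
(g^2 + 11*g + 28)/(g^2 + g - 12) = (g + 7)/(g - 3)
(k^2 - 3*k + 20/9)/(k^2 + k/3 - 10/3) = (k - 4/3)/(k + 2)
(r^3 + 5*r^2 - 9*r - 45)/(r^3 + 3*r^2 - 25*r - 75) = (r - 3)/(r - 5)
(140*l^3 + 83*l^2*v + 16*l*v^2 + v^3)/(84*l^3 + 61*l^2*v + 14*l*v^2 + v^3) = (5*l + v)/(3*l + v)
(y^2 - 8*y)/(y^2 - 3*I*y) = (y - 8)/(y - 3*I)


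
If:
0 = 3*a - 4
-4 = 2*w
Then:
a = 4/3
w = -2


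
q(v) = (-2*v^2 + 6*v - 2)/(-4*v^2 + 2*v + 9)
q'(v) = (6 - 4*v)/(-4*v^2 + 2*v + 9) + (8*v - 2)*(-2*v^2 + 6*v - 2)/(-4*v^2 + 2*v + 9)^2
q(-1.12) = -6.44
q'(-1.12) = 46.55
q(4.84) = 0.26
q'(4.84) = 0.05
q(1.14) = 0.37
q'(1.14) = 0.67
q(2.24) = -0.21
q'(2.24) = 0.96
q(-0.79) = -1.62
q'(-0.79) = 4.60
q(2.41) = -0.09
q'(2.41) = 0.55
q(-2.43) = 1.46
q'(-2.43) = 0.80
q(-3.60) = 0.99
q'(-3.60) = 0.20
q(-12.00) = 0.61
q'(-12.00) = 0.01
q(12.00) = 0.40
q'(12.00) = 0.01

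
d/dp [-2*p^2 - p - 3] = -4*p - 1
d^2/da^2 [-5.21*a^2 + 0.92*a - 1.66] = -10.4200000000000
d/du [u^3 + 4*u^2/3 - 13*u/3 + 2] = 3*u^2 + 8*u/3 - 13/3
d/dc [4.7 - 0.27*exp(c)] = -0.27*exp(c)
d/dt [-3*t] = -3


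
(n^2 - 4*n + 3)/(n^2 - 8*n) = (n^2 - 4*n + 3)/(n*(n - 8))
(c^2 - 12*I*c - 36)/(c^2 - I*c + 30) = (c - 6*I)/(c + 5*I)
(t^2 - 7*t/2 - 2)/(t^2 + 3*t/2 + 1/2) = (t - 4)/(t + 1)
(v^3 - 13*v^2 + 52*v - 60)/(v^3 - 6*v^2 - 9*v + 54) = (v^2 - 7*v + 10)/(v^2 - 9)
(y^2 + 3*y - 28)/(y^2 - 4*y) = (y + 7)/y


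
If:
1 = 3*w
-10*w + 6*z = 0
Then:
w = 1/3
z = 5/9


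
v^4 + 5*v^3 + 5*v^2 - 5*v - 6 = (v - 1)*(v + 1)*(v + 2)*(v + 3)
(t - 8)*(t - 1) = t^2 - 9*t + 8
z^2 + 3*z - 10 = (z - 2)*(z + 5)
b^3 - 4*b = b*(b - 2)*(b + 2)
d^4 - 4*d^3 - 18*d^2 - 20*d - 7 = (d - 7)*(d + 1)^3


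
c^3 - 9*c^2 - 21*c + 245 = (c - 7)^2*(c + 5)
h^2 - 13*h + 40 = (h - 8)*(h - 5)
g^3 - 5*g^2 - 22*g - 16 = (g - 8)*(g + 1)*(g + 2)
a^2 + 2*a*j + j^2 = (a + j)^2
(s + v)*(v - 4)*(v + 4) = s*v^2 - 16*s + v^3 - 16*v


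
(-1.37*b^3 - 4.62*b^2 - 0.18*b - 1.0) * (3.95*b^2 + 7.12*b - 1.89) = -5.4115*b^5 - 28.0034*b^4 - 31.0161*b^3 + 3.5002*b^2 - 6.7798*b + 1.89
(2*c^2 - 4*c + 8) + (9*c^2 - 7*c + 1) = 11*c^2 - 11*c + 9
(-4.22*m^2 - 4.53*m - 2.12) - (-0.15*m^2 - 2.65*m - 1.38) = -4.07*m^2 - 1.88*m - 0.74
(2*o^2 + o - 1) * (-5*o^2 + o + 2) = -10*o^4 - 3*o^3 + 10*o^2 + o - 2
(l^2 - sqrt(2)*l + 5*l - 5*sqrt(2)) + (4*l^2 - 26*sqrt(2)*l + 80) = 5*l^2 - 27*sqrt(2)*l + 5*l - 5*sqrt(2) + 80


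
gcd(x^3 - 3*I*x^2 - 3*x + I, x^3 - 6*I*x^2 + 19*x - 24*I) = x - I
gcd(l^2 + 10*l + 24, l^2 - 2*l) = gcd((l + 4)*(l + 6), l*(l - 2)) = 1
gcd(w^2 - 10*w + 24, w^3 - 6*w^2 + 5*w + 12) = w - 4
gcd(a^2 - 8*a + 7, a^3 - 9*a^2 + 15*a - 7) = a^2 - 8*a + 7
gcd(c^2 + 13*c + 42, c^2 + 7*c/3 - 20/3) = 1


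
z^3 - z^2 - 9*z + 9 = (z - 3)*(z - 1)*(z + 3)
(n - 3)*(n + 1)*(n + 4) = n^3 + 2*n^2 - 11*n - 12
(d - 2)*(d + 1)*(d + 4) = d^3 + 3*d^2 - 6*d - 8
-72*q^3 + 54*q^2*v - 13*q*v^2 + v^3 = (-6*q + v)*(-4*q + v)*(-3*q + v)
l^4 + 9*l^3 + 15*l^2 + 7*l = l*(l + 1)^2*(l + 7)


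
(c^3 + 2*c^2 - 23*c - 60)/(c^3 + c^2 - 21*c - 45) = (c + 4)/(c + 3)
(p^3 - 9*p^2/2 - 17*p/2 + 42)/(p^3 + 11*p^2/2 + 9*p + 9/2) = (2*p^2 - 15*p + 28)/(2*p^2 + 5*p + 3)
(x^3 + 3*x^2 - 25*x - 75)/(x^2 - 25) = x + 3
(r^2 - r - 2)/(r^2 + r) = (r - 2)/r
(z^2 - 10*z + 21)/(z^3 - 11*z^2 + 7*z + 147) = (z - 3)/(z^2 - 4*z - 21)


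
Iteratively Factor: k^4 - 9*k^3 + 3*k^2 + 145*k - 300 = (k - 3)*(k^3 - 6*k^2 - 15*k + 100) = (k - 5)*(k - 3)*(k^2 - k - 20) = (k - 5)^2*(k - 3)*(k + 4)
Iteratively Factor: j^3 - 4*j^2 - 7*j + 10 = (j - 1)*(j^2 - 3*j - 10) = (j - 5)*(j - 1)*(j + 2)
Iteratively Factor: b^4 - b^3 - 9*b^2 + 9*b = (b - 3)*(b^3 + 2*b^2 - 3*b) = (b - 3)*(b - 1)*(b^2 + 3*b) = b*(b - 3)*(b - 1)*(b + 3)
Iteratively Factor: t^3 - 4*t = (t + 2)*(t^2 - 2*t) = t*(t + 2)*(t - 2)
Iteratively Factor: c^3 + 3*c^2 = (c)*(c^2 + 3*c) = c^2*(c + 3)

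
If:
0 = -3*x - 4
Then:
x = -4/3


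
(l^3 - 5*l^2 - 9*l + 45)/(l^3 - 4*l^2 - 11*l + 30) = (l - 3)/(l - 2)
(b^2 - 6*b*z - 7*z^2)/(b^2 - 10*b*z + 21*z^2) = (-b - z)/(-b + 3*z)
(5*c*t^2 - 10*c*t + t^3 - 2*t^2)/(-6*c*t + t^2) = (-5*c*t + 10*c - t^2 + 2*t)/(6*c - t)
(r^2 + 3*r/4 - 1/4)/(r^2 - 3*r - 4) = (r - 1/4)/(r - 4)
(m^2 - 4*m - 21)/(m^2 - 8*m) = (m^2 - 4*m - 21)/(m*(m - 8))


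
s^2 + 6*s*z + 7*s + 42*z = (s + 7)*(s + 6*z)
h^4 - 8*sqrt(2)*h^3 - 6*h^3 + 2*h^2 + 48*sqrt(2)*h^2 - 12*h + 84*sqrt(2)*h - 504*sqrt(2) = (h - 6)*(h - 7*sqrt(2))*(h - 3*sqrt(2))*(h + 2*sqrt(2))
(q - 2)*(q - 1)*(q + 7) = q^3 + 4*q^2 - 19*q + 14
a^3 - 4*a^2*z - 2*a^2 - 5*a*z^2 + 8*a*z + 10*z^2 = (a - 2)*(a - 5*z)*(a + z)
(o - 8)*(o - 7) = o^2 - 15*o + 56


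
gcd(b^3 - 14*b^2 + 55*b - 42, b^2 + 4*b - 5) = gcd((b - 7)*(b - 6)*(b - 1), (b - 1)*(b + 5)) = b - 1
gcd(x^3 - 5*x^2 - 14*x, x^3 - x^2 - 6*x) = x^2 + 2*x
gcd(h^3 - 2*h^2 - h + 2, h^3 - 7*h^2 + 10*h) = h - 2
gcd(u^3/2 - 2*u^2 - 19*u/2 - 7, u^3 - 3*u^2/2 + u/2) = 1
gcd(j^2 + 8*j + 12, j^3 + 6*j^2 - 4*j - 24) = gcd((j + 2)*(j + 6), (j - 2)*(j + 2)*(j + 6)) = j^2 + 8*j + 12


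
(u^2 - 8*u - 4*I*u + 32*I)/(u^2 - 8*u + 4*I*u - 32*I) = (u - 4*I)/(u + 4*I)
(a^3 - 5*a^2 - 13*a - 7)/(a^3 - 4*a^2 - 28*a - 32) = (-a^3 + 5*a^2 + 13*a + 7)/(-a^3 + 4*a^2 + 28*a + 32)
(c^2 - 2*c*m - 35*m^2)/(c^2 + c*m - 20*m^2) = (c - 7*m)/(c - 4*m)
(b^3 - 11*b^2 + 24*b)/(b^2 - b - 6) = b*(b - 8)/(b + 2)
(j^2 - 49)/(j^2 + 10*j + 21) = (j - 7)/(j + 3)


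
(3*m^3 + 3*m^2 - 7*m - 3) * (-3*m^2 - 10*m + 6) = -9*m^5 - 39*m^4 + 9*m^3 + 97*m^2 - 12*m - 18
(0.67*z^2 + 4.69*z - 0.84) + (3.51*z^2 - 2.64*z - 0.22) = 4.18*z^2 + 2.05*z - 1.06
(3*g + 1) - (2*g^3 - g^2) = -2*g^3 + g^2 + 3*g + 1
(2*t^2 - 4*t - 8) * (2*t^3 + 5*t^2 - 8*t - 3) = 4*t^5 + 2*t^4 - 52*t^3 - 14*t^2 + 76*t + 24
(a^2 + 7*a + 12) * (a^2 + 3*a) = a^4 + 10*a^3 + 33*a^2 + 36*a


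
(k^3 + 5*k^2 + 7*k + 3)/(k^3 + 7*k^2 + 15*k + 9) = (k + 1)/(k + 3)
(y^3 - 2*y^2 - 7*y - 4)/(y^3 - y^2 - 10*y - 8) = (y + 1)/(y + 2)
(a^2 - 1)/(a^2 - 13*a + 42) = (a^2 - 1)/(a^2 - 13*a + 42)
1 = 1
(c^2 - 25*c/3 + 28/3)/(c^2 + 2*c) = (3*c^2 - 25*c + 28)/(3*c*(c + 2))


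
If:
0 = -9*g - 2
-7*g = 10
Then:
No Solution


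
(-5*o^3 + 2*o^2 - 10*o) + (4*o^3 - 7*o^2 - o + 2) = -o^3 - 5*o^2 - 11*o + 2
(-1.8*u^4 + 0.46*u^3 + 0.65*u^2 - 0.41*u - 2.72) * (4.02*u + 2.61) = -7.236*u^5 - 2.8488*u^4 + 3.8136*u^3 + 0.0483000000000002*u^2 - 12.0045*u - 7.0992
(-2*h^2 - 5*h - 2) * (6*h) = -12*h^3 - 30*h^2 - 12*h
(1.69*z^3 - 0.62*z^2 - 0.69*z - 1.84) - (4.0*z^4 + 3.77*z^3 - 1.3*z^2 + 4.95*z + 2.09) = -4.0*z^4 - 2.08*z^3 + 0.68*z^2 - 5.64*z - 3.93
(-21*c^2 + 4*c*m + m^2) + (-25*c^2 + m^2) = -46*c^2 + 4*c*m + 2*m^2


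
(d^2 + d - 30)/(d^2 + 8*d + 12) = (d - 5)/(d + 2)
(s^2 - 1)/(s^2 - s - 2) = (s - 1)/(s - 2)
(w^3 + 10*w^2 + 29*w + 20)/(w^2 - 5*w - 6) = (w^2 + 9*w + 20)/(w - 6)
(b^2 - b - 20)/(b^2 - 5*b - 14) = (-b^2 + b + 20)/(-b^2 + 5*b + 14)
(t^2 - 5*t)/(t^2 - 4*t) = (t - 5)/(t - 4)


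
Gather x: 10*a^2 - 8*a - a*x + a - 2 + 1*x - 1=10*a^2 - 7*a + x*(1 - a) - 3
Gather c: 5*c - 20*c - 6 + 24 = 18 - 15*c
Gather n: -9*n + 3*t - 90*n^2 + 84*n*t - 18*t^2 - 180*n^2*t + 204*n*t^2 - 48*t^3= n^2*(-180*t - 90) + n*(204*t^2 + 84*t - 9) - 48*t^3 - 18*t^2 + 3*t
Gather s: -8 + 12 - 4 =0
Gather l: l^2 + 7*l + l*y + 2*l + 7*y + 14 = l^2 + l*(y + 9) + 7*y + 14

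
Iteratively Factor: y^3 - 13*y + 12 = (y + 4)*(y^2 - 4*y + 3) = (y - 1)*(y + 4)*(y - 3)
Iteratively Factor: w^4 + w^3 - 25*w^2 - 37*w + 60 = (w + 3)*(w^3 - 2*w^2 - 19*w + 20) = (w - 5)*(w + 3)*(w^2 + 3*w - 4) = (w - 5)*(w - 1)*(w + 3)*(w + 4)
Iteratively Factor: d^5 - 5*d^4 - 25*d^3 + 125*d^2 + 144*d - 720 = (d - 5)*(d^4 - 25*d^2 + 144) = (d - 5)*(d - 4)*(d^3 + 4*d^2 - 9*d - 36) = (d - 5)*(d - 4)*(d - 3)*(d^2 + 7*d + 12) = (d - 5)*(d - 4)*(d - 3)*(d + 4)*(d + 3)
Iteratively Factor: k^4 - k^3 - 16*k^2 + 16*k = (k)*(k^3 - k^2 - 16*k + 16) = k*(k - 1)*(k^2 - 16) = k*(k - 1)*(k + 4)*(k - 4)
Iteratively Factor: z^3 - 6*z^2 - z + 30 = (z - 3)*(z^2 - 3*z - 10) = (z - 3)*(z + 2)*(z - 5)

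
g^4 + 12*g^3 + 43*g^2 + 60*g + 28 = (g + 1)*(g + 2)^2*(g + 7)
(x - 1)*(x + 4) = x^2 + 3*x - 4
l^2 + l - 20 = (l - 4)*(l + 5)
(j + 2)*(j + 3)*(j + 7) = j^3 + 12*j^2 + 41*j + 42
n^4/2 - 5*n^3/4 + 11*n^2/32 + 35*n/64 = n*(n/2 + 1/4)*(n - 7/4)*(n - 5/4)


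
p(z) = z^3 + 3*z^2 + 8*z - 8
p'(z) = 3*z^2 + 6*z + 8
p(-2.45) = -24.30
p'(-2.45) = 11.31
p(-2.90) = -30.36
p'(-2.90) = 15.83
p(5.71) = 321.66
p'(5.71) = 140.07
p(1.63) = 17.34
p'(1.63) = 25.75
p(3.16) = 78.79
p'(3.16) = 56.92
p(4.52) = 181.80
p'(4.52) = 96.41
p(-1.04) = -14.20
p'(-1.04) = 5.00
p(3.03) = 71.60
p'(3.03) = 53.72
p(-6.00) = -164.00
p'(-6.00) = 80.00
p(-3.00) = -32.00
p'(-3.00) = 17.00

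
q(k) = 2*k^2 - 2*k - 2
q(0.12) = -2.21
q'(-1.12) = -6.48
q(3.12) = 11.23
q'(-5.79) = -25.16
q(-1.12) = 2.75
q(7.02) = 82.52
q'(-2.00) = -10.00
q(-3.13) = 23.85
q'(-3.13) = -14.52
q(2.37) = 4.49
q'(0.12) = -1.52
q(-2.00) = 10.00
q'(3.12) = 10.48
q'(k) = 4*k - 2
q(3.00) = 10.00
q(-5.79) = 76.63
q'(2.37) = 7.48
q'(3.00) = 10.00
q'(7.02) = 26.08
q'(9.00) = 34.00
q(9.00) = 142.00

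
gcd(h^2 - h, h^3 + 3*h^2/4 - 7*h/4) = h^2 - h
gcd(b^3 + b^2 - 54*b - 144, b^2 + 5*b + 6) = b + 3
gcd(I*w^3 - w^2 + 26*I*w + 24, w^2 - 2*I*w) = 1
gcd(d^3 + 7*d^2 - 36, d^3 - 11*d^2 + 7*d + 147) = d + 3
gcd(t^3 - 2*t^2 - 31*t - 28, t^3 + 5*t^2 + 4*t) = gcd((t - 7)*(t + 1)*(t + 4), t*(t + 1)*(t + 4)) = t^2 + 5*t + 4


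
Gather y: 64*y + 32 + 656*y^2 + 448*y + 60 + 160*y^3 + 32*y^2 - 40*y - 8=160*y^3 + 688*y^2 + 472*y + 84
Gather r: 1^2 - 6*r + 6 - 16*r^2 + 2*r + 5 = -16*r^2 - 4*r + 12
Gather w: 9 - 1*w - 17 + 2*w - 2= w - 10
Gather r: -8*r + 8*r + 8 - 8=0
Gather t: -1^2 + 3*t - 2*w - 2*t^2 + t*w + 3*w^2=-2*t^2 + t*(w + 3) + 3*w^2 - 2*w - 1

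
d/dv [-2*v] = -2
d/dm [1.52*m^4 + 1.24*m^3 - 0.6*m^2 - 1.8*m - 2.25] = 6.08*m^3 + 3.72*m^2 - 1.2*m - 1.8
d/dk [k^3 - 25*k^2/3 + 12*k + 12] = 3*k^2 - 50*k/3 + 12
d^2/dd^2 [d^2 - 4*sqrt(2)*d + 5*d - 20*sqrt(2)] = 2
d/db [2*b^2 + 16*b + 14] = 4*b + 16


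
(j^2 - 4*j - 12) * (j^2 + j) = j^4 - 3*j^3 - 16*j^2 - 12*j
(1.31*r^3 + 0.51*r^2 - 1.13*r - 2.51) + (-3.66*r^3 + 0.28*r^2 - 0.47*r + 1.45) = -2.35*r^3 + 0.79*r^2 - 1.6*r - 1.06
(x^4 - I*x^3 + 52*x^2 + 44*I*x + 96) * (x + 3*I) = x^5 + 2*I*x^4 + 55*x^3 + 200*I*x^2 - 36*x + 288*I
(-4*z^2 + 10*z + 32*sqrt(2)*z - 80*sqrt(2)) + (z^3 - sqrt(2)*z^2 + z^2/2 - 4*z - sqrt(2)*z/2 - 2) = z^3 - 7*z^2/2 - sqrt(2)*z^2 + 6*z + 63*sqrt(2)*z/2 - 80*sqrt(2) - 2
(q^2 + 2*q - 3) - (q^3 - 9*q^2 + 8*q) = -q^3 + 10*q^2 - 6*q - 3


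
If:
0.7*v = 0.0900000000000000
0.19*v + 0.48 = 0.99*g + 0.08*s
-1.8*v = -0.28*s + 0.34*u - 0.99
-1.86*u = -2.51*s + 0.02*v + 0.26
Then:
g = 0.15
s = 4.51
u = 5.95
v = 0.13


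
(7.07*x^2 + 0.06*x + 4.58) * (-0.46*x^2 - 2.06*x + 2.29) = -3.2522*x^4 - 14.5918*x^3 + 13.9599*x^2 - 9.2974*x + 10.4882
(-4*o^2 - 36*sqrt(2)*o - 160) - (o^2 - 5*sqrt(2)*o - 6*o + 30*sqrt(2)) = -5*o^2 - 31*sqrt(2)*o + 6*o - 160 - 30*sqrt(2)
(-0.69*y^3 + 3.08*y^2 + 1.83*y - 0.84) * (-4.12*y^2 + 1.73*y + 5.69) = 2.8428*y^5 - 13.8833*y^4 - 6.1373*y^3 + 24.1519*y^2 + 8.9595*y - 4.7796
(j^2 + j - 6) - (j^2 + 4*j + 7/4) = -3*j - 31/4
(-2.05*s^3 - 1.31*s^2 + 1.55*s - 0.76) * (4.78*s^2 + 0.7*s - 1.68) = -9.799*s^5 - 7.6968*s^4 + 9.936*s^3 - 0.347*s^2 - 3.136*s + 1.2768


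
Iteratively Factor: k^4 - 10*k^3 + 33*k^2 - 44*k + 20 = (k - 2)*(k^3 - 8*k^2 + 17*k - 10) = (k - 5)*(k - 2)*(k^2 - 3*k + 2) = (k - 5)*(k - 2)^2*(k - 1)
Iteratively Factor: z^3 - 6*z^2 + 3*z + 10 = (z + 1)*(z^2 - 7*z + 10) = (z - 5)*(z + 1)*(z - 2)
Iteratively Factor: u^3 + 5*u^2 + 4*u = (u + 1)*(u^2 + 4*u) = u*(u + 1)*(u + 4)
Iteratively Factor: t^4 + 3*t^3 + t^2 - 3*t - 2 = (t + 2)*(t^3 + t^2 - t - 1) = (t + 1)*(t + 2)*(t^2 - 1) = (t + 1)^2*(t + 2)*(t - 1)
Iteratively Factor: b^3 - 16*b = (b - 4)*(b^2 + 4*b) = (b - 4)*(b + 4)*(b)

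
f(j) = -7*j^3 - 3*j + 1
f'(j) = -21*j^2 - 3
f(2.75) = -152.83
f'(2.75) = -161.81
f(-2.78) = 159.73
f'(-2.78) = -165.30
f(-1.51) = 29.63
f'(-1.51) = -50.88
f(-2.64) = 137.72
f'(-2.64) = -149.36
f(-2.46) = 112.59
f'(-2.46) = -130.08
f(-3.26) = 253.30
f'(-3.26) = -226.18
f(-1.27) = 19.15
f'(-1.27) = -36.87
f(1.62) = -33.62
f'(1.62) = -58.11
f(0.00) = 1.00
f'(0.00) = -3.00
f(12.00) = -12131.00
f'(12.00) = -3027.00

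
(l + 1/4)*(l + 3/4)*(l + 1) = l^3 + 2*l^2 + 19*l/16 + 3/16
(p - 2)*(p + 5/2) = p^2 + p/2 - 5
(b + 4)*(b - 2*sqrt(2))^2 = b^3 - 4*sqrt(2)*b^2 + 4*b^2 - 16*sqrt(2)*b + 8*b + 32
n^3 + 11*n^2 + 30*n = n*(n + 5)*(n + 6)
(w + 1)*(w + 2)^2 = w^3 + 5*w^2 + 8*w + 4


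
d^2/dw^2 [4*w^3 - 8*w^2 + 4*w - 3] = 24*w - 16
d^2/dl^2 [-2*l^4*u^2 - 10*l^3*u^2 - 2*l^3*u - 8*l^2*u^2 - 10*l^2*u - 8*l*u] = 4*u*(-6*l^2*u - 15*l*u - 3*l - 4*u - 5)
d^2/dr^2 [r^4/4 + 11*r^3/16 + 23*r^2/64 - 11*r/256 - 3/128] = 3*r^2 + 33*r/8 + 23/32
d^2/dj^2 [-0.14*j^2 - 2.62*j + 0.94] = -0.280000000000000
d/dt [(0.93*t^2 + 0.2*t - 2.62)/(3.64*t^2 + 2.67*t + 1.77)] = (1.7551*t^2 + 22.3658*t + 7.3494)/(13.2496*t^4 + 19.4376*t^3 + 20.0145*t^2 + 9.4518*t + 3.1329)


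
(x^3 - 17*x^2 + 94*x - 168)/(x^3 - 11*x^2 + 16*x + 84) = (x - 4)/(x + 2)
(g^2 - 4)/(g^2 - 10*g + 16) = (g + 2)/(g - 8)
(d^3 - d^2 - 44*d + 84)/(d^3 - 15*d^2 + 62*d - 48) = (d^2 + 5*d - 14)/(d^2 - 9*d + 8)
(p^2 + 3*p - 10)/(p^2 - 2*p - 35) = (p - 2)/(p - 7)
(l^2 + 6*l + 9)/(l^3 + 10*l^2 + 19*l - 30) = (l^2 + 6*l + 9)/(l^3 + 10*l^2 + 19*l - 30)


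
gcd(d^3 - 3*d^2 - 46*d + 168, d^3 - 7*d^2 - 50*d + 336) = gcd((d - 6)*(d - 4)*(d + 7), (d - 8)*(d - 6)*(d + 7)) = d^2 + d - 42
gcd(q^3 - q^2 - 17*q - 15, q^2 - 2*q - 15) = q^2 - 2*q - 15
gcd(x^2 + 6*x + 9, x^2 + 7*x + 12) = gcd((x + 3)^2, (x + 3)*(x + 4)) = x + 3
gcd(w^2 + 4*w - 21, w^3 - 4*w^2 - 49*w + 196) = w + 7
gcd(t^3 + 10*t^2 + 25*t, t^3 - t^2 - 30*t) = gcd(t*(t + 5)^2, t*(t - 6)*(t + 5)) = t^2 + 5*t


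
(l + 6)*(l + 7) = l^2 + 13*l + 42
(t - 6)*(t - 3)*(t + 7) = t^3 - 2*t^2 - 45*t + 126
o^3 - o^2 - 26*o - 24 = (o - 6)*(o + 1)*(o + 4)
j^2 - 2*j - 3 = (j - 3)*(j + 1)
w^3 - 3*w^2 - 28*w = w*(w - 7)*(w + 4)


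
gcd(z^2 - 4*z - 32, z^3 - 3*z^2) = 1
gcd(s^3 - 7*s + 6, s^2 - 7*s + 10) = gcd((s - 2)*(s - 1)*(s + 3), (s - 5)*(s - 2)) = s - 2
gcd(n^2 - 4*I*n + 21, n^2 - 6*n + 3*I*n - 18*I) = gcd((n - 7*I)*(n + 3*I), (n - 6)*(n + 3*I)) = n + 3*I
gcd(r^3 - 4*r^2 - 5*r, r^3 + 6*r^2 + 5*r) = r^2 + r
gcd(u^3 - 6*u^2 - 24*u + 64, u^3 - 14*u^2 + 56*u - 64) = u^2 - 10*u + 16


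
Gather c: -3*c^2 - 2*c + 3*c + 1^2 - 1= -3*c^2 + c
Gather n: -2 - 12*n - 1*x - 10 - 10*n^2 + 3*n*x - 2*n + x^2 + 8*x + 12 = -10*n^2 + n*(3*x - 14) + x^2 + 7*x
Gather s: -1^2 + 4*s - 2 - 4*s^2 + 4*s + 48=-4*s^2 + 8*s + 45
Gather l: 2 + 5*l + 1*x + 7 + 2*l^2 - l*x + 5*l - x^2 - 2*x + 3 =2*l^2 + l*(10 - x) - x^2 - x + 12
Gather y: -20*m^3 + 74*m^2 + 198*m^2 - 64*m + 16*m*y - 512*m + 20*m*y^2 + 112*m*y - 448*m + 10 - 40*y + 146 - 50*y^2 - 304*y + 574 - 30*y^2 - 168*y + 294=-20*m^3 + 272*m^2 - 1024*m + y^2*(20*m - 80) + y*(128*m - 512) + 1024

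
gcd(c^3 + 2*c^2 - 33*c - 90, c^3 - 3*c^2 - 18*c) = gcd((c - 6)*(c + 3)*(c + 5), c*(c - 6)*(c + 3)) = c^2 - 3*c - 18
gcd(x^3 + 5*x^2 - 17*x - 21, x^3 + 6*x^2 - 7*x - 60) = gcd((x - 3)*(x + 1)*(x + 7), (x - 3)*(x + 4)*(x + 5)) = x - 3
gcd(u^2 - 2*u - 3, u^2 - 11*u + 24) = u - 3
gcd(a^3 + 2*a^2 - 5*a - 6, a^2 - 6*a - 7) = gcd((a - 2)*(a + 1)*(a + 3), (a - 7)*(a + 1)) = a + 1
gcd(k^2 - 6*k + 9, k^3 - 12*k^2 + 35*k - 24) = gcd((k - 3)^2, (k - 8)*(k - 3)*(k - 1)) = k - 3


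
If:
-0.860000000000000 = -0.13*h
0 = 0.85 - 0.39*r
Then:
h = 6.62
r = 2.18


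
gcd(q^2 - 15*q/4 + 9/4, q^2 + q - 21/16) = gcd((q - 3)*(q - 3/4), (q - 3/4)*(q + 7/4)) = q - 3/4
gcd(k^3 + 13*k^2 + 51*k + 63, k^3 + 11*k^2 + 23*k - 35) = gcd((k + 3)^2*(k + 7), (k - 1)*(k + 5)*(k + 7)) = k + 7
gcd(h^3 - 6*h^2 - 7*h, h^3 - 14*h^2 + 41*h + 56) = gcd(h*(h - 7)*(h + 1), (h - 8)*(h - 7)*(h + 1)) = h^2 - 6*h - 7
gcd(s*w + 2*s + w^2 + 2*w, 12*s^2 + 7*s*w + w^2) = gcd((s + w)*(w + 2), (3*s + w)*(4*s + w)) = 1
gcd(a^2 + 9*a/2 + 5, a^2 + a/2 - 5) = a + 5/2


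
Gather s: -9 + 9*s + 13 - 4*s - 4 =5*s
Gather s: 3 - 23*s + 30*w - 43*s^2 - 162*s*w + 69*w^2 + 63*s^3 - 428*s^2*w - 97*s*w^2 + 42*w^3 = 63*s^3 + s^2*(-428*w - 43) + s*(-97*w^2 - 162*w - 23) + 42*w^3 + 69*w^2 + 30*w + 3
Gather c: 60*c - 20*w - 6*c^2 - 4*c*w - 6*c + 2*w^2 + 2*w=-6*c^2 + c*(54 - 4*w) + 2*w^2 - 18*w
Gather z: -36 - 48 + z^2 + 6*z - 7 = z^2 + 6*z - 91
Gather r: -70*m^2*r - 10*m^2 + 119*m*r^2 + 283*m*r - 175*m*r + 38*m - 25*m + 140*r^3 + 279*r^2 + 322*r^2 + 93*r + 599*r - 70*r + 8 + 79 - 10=-10*m^2 + 13*m + 140*r^3 + r^2*(119*m + 601) + r*(-70*m^2 + 108*m + 622) + 77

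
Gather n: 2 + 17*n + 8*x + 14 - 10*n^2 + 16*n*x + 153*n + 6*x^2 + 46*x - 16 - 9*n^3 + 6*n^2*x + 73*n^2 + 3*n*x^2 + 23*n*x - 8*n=-9*n^3 + n^2*(6*x + 63) + n*(3*x^2 + 39*x + 162) + 6*x^2 + 54*x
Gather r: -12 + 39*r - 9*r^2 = -9*r^2 + 39*r - 12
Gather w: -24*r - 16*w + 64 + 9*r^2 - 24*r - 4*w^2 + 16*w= 9*r^2 - 48*r - 4*w^2 + 64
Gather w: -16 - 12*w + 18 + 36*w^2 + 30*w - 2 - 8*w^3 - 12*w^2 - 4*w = -8*w^3 + 24*w^2 + 14*w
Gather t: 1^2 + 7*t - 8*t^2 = -8*t^2 + 7*t + 1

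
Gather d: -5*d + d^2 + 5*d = d^2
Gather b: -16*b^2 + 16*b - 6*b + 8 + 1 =-16*b^2 + 10*b + 9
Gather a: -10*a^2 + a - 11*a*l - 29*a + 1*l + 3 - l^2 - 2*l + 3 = -10*a^2 + a*(-11*l - 28) - l^2 - l + 6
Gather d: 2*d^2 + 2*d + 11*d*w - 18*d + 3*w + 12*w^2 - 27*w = 2*d^2 + d*(11*w - 16) + 12*w^2 - 24*w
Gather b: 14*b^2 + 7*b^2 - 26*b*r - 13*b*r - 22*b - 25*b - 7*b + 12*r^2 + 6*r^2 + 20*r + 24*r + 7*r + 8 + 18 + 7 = 21*b^2 + b*(-39*r - 54) + 18*r^2 + 51*r + 33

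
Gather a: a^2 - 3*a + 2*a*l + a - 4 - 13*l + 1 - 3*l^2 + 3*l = a^2 + a*(2*l - 2) - 3*l^2 - 10*l - 3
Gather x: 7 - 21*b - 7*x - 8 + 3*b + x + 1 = -18*b - 6*x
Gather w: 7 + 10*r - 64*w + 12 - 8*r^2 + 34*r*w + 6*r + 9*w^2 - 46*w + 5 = -8*r^2 + 16*r + 9*w^2 + w*(34*r - 110) + 24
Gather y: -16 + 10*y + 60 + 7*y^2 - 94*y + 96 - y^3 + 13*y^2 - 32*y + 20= -y^3 + 20*y^2 - 116*y + 160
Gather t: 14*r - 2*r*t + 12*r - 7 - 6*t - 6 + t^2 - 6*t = 26*r + t^2 + t*(-2*r - 12) - 13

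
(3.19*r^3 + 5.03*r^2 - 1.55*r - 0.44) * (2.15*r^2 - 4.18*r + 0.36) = 6.8585*r^5 - 2.5197*r^4 - 23.2095*r^3 + 7.3438*r^2 + 1.2812*r - 0.1584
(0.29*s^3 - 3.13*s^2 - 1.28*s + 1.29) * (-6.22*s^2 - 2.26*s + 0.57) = -1.8038*s^5 + 18.8132*s^4 + 15.2007*s^3 - 6.9151*s^2 - 3.645*s + 0.7353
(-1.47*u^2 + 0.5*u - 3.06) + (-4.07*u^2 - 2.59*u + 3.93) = -5.54*u^2 - 2.09*u + 0.87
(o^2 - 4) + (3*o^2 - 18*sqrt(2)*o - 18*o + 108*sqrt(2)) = 4*o^2 - 18*sqrt(2)*o - 18*o - 4 + 108*sqrt(2)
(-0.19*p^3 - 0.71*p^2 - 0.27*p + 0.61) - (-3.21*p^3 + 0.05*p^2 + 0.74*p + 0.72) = 3.02*p^3 - 0.76*p^2 - 1.01*p - 0.11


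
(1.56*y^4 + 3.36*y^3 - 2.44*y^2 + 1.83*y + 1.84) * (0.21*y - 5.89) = 0.3276*y^5 - 8.4828*y^4 - 20.3028*y^3 + 14.7559*y^2 - 10.3923*y - 10.8376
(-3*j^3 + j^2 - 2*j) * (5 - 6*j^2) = 18*j^5 - 6*j^4 - 3*j^3 + 5*j^2 - 10*j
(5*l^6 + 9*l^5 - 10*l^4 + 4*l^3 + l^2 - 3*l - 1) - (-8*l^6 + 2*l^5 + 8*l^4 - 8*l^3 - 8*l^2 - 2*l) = 13*l^6 + 7*l^5 - 18*l^4 + 12*l^3 + 9*l^2 - l - 1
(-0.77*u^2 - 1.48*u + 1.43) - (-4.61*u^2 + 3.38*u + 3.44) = 3.84*u^2 - 4.86*u - 2.01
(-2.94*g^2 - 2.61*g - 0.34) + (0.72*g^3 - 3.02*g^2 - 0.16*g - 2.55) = 0.72*g^3 - 5.96*g^2 - 2.77*g - 2.89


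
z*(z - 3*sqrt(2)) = z^2 - 3*sqrt(2)*z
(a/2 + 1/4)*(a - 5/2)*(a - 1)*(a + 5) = a^4/2 + a^3 - 57*a^2/8 + 5*a/2 + 25/8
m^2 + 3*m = m*(m + 3)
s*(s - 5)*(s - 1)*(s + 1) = s^4 - 5*s^3 - s^2 + 5*s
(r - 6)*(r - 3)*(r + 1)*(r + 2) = r^4 - 6*r^3 - 7*r^2 + 36*r + 36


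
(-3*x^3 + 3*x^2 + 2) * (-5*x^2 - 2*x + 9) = 15*x^5 - 9*x^4 - 33*x^3 + 17*x^2 - 4*x + 18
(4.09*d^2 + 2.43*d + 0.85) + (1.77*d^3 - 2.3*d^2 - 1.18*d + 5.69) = 1.77*d^3 + 1.79*d^2 + 1.25*d + 6.54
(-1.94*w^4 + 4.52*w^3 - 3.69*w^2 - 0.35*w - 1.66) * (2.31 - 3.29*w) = 6.3826*w^5 - 19.3522*w^4 + 22.5813*w^3 - 7.3724*w^2 + 4.6529*w - 3.8346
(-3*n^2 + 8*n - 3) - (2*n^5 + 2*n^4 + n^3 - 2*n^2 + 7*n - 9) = -2*n^5 - 2*n^4 - n^3 - n^2 + n + 6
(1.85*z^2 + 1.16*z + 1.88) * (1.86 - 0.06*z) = -0.111*z^3 + 3.3714*z^2 + 2.0448*z + 3.4968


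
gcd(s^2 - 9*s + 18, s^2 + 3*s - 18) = s - 3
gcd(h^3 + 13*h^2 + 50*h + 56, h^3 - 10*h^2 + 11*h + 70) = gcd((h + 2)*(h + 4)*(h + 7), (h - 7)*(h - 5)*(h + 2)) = h + 2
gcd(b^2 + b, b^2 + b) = b^2 + b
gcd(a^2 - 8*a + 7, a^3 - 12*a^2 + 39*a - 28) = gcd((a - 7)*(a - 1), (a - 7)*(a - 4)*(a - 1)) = a^2 - 8*a + 7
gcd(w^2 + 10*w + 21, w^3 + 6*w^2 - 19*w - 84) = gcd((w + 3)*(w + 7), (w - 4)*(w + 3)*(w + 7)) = w^2 + 10*w + 21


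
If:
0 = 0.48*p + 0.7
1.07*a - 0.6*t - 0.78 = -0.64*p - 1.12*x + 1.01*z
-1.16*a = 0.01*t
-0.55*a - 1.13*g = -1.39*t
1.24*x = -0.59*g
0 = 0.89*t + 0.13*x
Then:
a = 0.00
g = 0.00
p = -1.46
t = 0.00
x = 0.00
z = -1.70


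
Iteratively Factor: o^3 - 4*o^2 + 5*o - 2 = (o - 1)*(o^2 - 3*o + 2) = (o - 1)^2*(o - 2)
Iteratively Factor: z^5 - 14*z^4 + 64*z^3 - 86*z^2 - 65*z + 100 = (z - 1)*(z^4 - 13*z^3 + 51*z^2 - 35*z - 100) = (z - 4)*(z - 1)*(z^3 - 9*z^2 + 15*z + 25) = (z - 4)*(z - 1)*(z + 1)*(z^2 - 10*z + 25) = (z - 5)*(z - 4)*(z - 1)*(z + 1)*(z - 5)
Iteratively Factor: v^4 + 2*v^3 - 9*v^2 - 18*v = (v + 2)*(v^3 - 9*v) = v*(v + 2)*(v^2 - 9) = v*(v - 3)*(v + 2)*(v + 3)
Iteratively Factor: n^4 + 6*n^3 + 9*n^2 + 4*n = (n)*(n^3 + 6*n^2 + 9*n + 4) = n*(n + 1)*(n^2 + 5*n + 4) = n*(n + 1)*(n + 4)*(n + 1)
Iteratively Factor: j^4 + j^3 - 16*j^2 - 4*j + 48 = (j - 2)*(j^3 + 3*j^2 - 10*j - 24) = (j - 2)*(j + 4)*(j^2 - j - 6) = (j - 2)*(j + 2)*(j + 4)*(j - 3)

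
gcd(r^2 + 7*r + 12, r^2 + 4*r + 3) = r + 3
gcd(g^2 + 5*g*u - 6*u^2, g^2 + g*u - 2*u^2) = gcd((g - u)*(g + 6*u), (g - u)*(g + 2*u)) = -g + u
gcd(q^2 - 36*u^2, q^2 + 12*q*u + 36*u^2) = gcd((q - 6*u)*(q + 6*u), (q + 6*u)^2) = q + 6*u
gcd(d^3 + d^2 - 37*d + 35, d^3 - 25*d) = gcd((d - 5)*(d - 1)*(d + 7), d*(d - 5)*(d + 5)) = d - 5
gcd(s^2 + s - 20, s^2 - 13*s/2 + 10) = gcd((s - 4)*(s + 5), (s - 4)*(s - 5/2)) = s - 4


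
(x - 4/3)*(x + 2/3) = x^2 - 2*x/3 - 8/9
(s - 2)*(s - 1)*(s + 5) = s^3 + 2*s^2 - 13*s + 10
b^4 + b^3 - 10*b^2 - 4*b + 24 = (b - 2)^2*(b + 2)*(b + 3)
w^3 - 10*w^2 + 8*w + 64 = (w - 8)*(w - 4)*(w + 2)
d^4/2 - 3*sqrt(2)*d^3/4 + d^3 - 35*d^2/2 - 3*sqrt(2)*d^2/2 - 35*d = d*(d/2 + 1)*(d - 5*sqrt(2))*(d + 7*sqrt(2)/2)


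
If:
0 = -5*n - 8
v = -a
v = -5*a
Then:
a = 0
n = -8/5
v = 0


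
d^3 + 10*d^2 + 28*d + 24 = (d + 2)^2*(d + 6)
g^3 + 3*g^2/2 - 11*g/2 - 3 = (g - 2)*(g + 1/2)*(g + 3)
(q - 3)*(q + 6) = q^2 + 3*q - 18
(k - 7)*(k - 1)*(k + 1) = k^3 - 7*k^2 - k + 7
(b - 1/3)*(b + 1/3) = b^2 - 1/9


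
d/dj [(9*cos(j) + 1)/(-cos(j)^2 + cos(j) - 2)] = (9*sin(j)^2 - 2*cos(j) + 10)*sin(j)/(sin(j)^2 + cos(j) - 3)^2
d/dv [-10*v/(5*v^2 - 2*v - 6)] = 10*(5*v^2 + 6)/(25*v^4 - 20*v^3 - 56*v^2 + 24*v + 36)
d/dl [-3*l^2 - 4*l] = -6*l - 4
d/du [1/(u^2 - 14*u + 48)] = 2*(7 - u)/(u^2 - 14*u + 48)^2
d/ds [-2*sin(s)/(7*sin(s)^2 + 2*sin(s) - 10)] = 2*(7*sin(s)^2 + 10)*cos(s)/(7*sin(s)^2 + 2*sin(s) - 10)^2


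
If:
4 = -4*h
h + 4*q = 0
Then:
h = -1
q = 1/4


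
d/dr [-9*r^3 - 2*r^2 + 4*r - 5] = -27*r^2 - 4*r + 4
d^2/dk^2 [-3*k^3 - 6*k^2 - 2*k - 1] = -18*k - 12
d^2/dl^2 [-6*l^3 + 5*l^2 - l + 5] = 10 - 36*l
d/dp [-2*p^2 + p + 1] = 1 - 4*p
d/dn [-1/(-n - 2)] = -1/(n + 2)^2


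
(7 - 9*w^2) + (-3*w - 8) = -9*w^2 - 3*w - 1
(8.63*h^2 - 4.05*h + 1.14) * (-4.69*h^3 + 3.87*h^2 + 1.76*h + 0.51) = -40.4747*h^5 + 52.3926*h^4 - 5.8313*h^3 + 1.6851*h^2 - 0.0591000000000004*h + 0.5814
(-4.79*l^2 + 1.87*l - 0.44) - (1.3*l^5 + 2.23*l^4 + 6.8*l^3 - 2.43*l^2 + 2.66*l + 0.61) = -1.3*l^5 - 2.23*l^4 - 6.8*l^3 - 2.36*l^2 - 0.79*l - 1.05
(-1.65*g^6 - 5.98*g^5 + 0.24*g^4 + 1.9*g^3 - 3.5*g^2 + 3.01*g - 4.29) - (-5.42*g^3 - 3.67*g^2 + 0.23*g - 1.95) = -1.65*g^6 - 5.98*g^5 + 0.24*g^4 + 7.32*g^3 + 0.17*g^2 + 2.78*g - 2.34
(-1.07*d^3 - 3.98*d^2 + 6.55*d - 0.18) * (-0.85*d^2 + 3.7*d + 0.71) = 0.9095*d^5 - 0.576000000000001*d^4 - 21.0532*d^3 + 21.5622*d^2 + 3.9845*d - 0.1278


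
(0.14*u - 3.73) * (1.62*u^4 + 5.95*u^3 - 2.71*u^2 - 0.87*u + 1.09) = 0.2268*u^5 - 5.2096*u^4 - 22.5729*u^3 + 9.9865*u^2 + 3.3977*u - 4.0657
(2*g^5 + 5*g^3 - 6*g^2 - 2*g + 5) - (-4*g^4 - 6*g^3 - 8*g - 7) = 2*g^5 + 4*g^4 + 11*g^3 - 6*g^2 + 6*g + 12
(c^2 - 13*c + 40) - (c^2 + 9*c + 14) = 26 - 22*c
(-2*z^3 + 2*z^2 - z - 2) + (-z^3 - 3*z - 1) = -3*z^3 + 2*z^2 - 4*z - 3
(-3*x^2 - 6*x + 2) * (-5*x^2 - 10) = 15*x^4 + 30*x^3 + 20*x^2 + 60*x - 20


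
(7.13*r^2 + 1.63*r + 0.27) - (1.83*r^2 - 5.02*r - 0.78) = 5.3*r^2 + 6.65*r + 1.05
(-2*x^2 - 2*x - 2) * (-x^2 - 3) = 2*x^4 + 2*x^3 + 8*x^2 + 6*x + 6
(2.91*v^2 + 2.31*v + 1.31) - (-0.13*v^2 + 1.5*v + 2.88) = 3.04*v^2 + 0.81*v - 1.57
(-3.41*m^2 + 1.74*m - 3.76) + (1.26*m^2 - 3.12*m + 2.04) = -2.15*m^2 - 1.38*m - 1.72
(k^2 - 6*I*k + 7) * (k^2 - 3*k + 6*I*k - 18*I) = k^4 - 3*k^3 + 43*k^2 - 129*k + 42*I*k - 126*I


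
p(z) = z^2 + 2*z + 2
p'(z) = 2*z + 2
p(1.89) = 9.35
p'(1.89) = 5.78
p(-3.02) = 5.08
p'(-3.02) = -4.04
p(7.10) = 66.61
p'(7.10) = 16.20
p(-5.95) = 25.50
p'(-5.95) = -9.90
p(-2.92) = 4.69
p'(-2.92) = -3.84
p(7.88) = 79.85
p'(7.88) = 17.76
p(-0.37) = 1.40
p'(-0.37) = 1.26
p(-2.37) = 2.88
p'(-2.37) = -2.74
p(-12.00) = 122.00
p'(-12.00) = -22.00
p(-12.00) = 122.00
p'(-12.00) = -22.00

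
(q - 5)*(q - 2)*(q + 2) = q^3 - 5*q^2 - 4*q + 20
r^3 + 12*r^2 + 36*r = r*(r + 6)^2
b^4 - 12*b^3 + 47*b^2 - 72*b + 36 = (b - 6)*(b - 3)*(b - 2)*(b - 1)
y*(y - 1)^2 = y^3 - 2*y^2 + y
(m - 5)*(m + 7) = m^2 + 2*m - 35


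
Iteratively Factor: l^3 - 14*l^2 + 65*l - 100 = (l - 4)*(l^2 - 10*l + 25) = (l - 5)*(l - 4)*(l - 5)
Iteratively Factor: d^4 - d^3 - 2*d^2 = (d)*(d^3 - d^2 - 2*d) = d*(d + 1)*(d^2 - 2*d) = d*(d - 2)*(d + 1)*(d)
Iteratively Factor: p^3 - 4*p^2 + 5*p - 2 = (p - 2)*(p^2 - 2*p + 1) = (p - 2)*(p - 1)*(p - 1)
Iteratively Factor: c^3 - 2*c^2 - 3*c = (c)*(c^2 - 2*c - 3) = c*(c + 1)*(c - 3)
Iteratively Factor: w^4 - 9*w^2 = (w)*(w^3 - 9*w) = w*(w - 3)*(w^2 + 3*w) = w^2*(w - 3)*(w + 3)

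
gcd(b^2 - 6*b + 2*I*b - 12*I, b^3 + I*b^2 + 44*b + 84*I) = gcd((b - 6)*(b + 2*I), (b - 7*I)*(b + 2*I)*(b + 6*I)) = b + 2*I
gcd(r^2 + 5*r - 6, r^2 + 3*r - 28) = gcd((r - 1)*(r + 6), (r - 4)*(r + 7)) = 1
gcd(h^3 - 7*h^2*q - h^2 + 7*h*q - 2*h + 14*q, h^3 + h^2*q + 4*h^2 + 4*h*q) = 1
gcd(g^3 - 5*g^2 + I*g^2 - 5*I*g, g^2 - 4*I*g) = g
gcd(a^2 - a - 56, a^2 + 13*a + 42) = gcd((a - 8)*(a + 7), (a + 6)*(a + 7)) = a + 7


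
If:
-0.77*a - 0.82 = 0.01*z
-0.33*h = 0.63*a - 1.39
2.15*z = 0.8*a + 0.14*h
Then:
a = -1.07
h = 6.25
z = 0.01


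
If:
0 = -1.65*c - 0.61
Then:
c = -0.37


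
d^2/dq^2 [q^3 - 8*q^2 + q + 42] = 6*q - 16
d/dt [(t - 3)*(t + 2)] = 2*t - 1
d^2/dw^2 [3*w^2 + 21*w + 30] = 6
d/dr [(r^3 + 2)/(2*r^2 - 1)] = r*(2*r^3 - 3*r - 8)/(4*r^4 - 4*r^2 + 1)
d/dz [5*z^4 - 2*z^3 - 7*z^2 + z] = 20*z^3 - 6*z^2 - 14*z + 1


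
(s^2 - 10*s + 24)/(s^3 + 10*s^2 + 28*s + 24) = (s^2 - 10*s + 24)/(s^3 + 10*s^2 + 28*s + 24)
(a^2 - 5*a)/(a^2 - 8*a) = (a - 5)/(a - 8)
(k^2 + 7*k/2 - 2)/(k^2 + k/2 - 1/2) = (k + 4)/(k + 1)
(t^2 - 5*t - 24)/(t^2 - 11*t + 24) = (t + 3)/(t - 3)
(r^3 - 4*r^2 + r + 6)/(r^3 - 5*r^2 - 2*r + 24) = (r^2 - r - 2)/(r^2 - 2*r - 8)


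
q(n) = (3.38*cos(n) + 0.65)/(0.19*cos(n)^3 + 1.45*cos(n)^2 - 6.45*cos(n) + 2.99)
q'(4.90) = 4.00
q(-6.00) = -2.29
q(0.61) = -2.81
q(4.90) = 0.70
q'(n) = (3.38*cos(n) + 0.65)*(0.57*sin(n)*cos(n)^2 + 2.9*sin(n)*cos(n) - 6.45*sin(n))/(0.19*cos(n)^3 + 1.45*cos(n)^2 - 6.45*cos(n) + 2.99)^2 - 3.38*sin(n)/(0.19*cos(n)^3 + 1.45*cos(n)^2 - 6.45*cos(n) + 2.99)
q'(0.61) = -3.28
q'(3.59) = 0.06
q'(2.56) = -0.08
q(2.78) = -0.25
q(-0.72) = -3.33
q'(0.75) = -8.47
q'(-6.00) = -0.63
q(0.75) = -3.55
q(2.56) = -0.23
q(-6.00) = -2.29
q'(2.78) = -0.04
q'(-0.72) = 6.71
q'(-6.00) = -0.63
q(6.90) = -2.83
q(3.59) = -0.24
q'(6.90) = -3.42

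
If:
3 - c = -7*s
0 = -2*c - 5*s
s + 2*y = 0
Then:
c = 15/19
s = -6/19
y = 3/19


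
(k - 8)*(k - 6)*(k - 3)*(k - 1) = k^4 - 18*k^3 + 107*k^2 - 234*k + 144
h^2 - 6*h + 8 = (h - 4)*(h - 2)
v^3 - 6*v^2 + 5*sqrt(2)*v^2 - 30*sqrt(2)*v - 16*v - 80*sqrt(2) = (v - 8)*(v + 2)*(v + 5*sqrt(2))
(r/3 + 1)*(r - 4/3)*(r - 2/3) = r^3/3 + r^2/3 - 46*r/27 + 8/9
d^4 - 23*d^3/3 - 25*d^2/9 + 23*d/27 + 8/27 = (d - 8)*(d - 1/3)*(d + 1/3)^2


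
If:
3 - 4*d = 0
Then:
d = 3/4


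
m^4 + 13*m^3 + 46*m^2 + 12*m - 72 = (m - 1)*(m + 2)*(m + 6)^2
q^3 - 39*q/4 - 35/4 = (q - 7/2)*(q + 1)*(q + 5/2)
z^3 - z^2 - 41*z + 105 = (z - 5)*(z - 3)*(z + 7)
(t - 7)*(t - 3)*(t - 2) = t^3 - 12*t^2 + 41*t - 42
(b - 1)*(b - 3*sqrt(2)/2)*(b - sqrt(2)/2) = b^3 - 2*sqrt(2)*b^2 - b^2 + 3*b/2 + 2*sqrt(2)*b - 3/2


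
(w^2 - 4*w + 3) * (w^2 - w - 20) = w^4 - 5*w^3 - 13*w^2 + 77*w - 60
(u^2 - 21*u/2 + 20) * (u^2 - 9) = u^4 - 21*u^3/2 + 11*u^2 + 189*u/2 - 180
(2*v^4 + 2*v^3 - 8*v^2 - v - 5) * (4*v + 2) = 8*v^5 + 12*v^4 - 28*v^3 - 20*v^2 - 22*v - 10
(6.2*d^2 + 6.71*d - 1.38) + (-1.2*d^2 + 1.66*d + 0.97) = 5.0*d^2 + 8.37*d - 0.41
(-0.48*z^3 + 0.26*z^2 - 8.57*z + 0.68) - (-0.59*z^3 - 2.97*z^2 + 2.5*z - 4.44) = 0.11*z^3 + 3.23*z^2 - 11.07*z + 5.12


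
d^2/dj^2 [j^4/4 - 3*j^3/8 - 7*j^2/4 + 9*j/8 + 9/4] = 3*j^2 - 9*j/4 - 7/2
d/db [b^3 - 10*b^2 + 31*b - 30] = 3*b^2 - 20*b + 31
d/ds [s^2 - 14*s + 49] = 2*s - 14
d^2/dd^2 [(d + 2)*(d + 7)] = 2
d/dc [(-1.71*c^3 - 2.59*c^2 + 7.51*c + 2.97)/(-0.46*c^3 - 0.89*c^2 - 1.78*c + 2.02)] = (-4.44089209850063e-16*c^5 + 0.330499999999999*c^4 + 12.9968*c^3 + 5.0301*c^2 - 5.177*c + 20.4568)/(0.2116*c^6 + 0.8188*c^5 + 2.4297*c^4 + 1.31*c^3 - 0.4272*c^2 - 7.1912*c + 4.0804)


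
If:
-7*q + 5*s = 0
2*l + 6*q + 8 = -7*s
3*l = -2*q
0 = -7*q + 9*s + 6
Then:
No Solution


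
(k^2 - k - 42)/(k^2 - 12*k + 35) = (k + 6)/(k - 5)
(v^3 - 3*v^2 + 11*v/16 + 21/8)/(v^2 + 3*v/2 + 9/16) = (4*v^2 - 15*v + 14)/(4*v + 3)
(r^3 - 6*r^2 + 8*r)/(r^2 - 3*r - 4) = r*(r - 2)/(r + 1)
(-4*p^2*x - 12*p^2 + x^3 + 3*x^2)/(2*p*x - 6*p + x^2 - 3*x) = (-2*p*x - 6*p + x^2 + 3*x)/(x - 3)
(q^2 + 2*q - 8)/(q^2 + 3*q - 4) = (q - 2)/(q - 1)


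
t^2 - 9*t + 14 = (t - 7)*(t - 2)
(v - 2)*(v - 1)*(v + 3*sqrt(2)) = v^3 - 3*v^2 + 3*sqrt(2)*v^2 - 9*sqrt(2)*v + 2*v + 6*sqrt(2)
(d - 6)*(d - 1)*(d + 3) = d^3 - 4*d^2 - 15*d + 18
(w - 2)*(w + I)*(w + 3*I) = w^3 - 2*w^2 + 4*I*w^2 - 3*w - 8*I*w + 6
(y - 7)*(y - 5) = y^2 - 12*y + 35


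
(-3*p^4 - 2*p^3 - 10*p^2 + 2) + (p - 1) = -3*p^4 - 2*p^3 - 10*p^2 + p + 1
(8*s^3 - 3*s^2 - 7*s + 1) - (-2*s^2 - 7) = 8*s^3 - s^2 - 7*s + 8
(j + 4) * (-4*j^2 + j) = -4*j^3 - 15*j^2 + 4*j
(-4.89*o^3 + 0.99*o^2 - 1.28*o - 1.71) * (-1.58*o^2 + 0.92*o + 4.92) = 7.7262*o^5 - 6.063*o^4 - 21.1256*o^3 + 6.395*o^2 - 7.8708*o - 8.4132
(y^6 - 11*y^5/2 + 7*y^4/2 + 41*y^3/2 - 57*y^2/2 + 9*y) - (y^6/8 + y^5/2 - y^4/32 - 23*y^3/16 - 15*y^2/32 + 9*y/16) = 7*y^6/8 - 6*y^5 + 113*y^4/32 + 351*y^3/16 - 897*y^2/32 + 135*y/16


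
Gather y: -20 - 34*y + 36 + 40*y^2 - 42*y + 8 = 40*y^2 - 76*y + 24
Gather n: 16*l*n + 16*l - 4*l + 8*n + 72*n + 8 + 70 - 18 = 12*l + n*(16*l + 80) + 60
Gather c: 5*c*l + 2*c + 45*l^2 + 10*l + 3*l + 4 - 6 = c*(5*l + 2) + 45*l^2 + 13*l - 2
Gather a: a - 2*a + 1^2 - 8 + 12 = 5 - a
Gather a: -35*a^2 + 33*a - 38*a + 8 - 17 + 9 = -35*a^2 - 5*a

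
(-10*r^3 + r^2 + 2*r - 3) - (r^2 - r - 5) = -10*r^3 + 3*r + 2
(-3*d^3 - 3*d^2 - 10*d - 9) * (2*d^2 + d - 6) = -6*d^5 - 9*d^4 - 5*d^3 - 10*d^2 + 51*d + 54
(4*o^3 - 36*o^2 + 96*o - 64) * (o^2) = 4*o^5 - 36*o^4 + 96*o^3 - 64*o^2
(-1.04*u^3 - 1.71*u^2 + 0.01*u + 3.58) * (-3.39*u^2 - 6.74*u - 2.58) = 3.5256*u^5 + 12.8065*u^4 + 14.1747*u^3 - 7.7918*u^2 - 24.155*u - 9.2364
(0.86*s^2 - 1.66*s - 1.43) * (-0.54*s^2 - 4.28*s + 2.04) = -0.4644*s^4 - 2.7844*s^3 + 9.6314*s^2 + 2.734*s - 2.9172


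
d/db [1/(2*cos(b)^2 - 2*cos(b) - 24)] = (2*cos(b) - 1)*sin(b)/(2*(sin(b)^2 + cos(b) + 11)^2)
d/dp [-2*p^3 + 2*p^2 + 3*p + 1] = -6*p^2 + 4*p + 3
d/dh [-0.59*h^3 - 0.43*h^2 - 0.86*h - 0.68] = -1.77*h^2 - 0.86*h - 0.86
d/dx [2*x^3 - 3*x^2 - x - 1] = 6*x^2 - 6*x - 1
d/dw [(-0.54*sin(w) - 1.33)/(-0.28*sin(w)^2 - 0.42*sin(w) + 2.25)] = (-0.7448*sin(w) + 0.0756*cos(2*w) - 1.8492)*cos(w)/(0.28*sin(w)^2 + 0.42*sin(w) - 2.25)^2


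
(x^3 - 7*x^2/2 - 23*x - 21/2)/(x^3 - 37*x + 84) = (2*x^3 - 7*x^2 - 46*x - 21)/(2*(x^3 - 37*x + 84))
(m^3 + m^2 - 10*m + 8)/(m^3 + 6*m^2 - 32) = (m - 1)/(m + 4)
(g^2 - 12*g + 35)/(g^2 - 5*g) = (g - 7)/g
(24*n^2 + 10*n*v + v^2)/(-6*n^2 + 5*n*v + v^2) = (4*n + v)/(-n + v)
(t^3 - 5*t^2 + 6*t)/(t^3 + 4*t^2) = (t^2 - 5*t + 6)/(t*(t + 4))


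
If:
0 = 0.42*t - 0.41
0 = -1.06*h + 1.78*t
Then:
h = 1.64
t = 0.98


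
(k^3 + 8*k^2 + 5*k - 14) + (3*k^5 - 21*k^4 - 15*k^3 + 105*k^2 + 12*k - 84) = 3*k^5 - 21*k^4 - 14*k^3 + 113*k^2 + 17*k - 98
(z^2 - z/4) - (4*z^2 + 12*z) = -3*z^2 - 49*z/4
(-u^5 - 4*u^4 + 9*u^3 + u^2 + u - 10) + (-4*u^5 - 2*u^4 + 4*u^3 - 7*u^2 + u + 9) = -5*u^5 - 6*u^4 + 13*u^3 - 6*u^2 + 2*u - 1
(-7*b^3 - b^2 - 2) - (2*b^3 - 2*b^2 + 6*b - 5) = -9*b^3 + b^2 - 6*b + 3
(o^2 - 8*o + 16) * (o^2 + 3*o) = o^4 - 5*o^3 - 8*o^2 + 48*o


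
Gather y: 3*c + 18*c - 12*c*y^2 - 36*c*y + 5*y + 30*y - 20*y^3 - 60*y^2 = 21*c - 20*y^3 + y^2*(-12*c - 60) + y*(35 - 36*c)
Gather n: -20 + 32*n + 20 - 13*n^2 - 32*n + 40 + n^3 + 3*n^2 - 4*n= n^3 - 10*n^2 - 4*n + 40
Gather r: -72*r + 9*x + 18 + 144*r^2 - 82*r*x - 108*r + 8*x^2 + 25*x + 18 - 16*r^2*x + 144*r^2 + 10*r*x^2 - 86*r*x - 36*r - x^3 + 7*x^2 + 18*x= r^2*(288 - 16*x) + r*(10*x^2 - 168*x - 216) - x^3 + 15*x^2 + 52*x + 36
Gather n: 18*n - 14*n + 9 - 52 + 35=4*n - 8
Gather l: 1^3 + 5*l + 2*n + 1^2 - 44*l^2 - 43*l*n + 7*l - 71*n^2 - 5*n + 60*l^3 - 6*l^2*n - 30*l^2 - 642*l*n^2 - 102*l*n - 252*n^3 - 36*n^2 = 60*l^3 + l^2*(-6*n - 74) + l*(-642*n^2 - 145*n + 12) - 252*n^3 - 107*n^2 - 3*n + 2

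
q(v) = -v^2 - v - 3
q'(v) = -2*v - 1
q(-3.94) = -14.58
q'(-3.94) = 6.88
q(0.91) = -4.74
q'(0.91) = -2.82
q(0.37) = -3.51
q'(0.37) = -1.74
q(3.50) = -18.75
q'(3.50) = -8.00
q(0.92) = -4.77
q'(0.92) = -2.84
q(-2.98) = -8.90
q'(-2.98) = 4.96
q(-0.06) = -2.94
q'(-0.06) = -0.88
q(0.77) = -4.36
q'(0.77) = -2.54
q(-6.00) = -33.00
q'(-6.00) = 11.00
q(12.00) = -159.00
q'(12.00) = -25.00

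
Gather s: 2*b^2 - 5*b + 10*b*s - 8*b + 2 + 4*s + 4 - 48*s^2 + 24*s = 2*b^2 - 13*b - 48*s^2 + s*(10*b + 28) + 6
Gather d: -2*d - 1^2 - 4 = -2*d - 5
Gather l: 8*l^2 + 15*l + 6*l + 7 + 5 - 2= 8*l^2 + 21*l + 10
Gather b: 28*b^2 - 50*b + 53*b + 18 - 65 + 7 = 28*b^2 + 3*b - 40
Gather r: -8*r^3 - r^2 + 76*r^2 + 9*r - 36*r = -8*r^3 + 75*r^2 - 27*r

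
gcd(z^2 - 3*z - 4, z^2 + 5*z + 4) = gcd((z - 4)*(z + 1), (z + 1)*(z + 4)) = z + 1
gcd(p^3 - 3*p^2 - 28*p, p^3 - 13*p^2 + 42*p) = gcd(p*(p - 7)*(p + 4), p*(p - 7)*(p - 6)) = p^2 - 7*p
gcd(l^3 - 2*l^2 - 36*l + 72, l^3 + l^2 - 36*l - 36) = l^2 - 36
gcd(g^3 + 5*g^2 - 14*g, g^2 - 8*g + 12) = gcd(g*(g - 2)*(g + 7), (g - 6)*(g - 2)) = g - 2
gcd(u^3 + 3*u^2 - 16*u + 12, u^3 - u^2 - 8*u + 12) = u - 2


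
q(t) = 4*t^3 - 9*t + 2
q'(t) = 12*t^2 - 9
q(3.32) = 118.50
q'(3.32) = 123.27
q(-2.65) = -48.59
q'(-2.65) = 75.27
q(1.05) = -2.82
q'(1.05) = 4.23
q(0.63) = -2.67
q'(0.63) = -4.24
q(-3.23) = -103.72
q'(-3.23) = 116.19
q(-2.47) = -36.05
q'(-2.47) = 64.21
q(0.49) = -1.94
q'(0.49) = -6.12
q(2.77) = 62.09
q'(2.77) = 83.07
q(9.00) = 2837.00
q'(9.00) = 963.00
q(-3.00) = -79.00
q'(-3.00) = 99.00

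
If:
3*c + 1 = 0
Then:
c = -1/3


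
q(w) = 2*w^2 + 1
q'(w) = 4*w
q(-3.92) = 31.73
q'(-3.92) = -15.68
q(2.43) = 12.81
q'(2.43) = 9.72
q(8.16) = 134.17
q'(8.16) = 32.64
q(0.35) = 1.24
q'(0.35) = 1.40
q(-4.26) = 37.30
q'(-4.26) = -17.04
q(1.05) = 3.20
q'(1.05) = 4.20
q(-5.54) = 62.38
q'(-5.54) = -22.16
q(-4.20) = 36.28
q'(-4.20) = -16.80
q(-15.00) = 451.00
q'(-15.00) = -60.00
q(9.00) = 163.00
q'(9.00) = 36.00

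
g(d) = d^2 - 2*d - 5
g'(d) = 2*d - 2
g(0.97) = -6.00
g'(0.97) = -0.06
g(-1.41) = -0.19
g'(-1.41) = -4.82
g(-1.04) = -1.84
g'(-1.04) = -4.08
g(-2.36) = 5.29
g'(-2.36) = -6.72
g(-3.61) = 15.25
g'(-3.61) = -9.22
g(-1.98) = 2.88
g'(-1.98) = -5.96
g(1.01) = -6.00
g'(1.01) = 0.02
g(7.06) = 30.72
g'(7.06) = 12.12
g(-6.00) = 43.00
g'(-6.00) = -14.00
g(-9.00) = 94.00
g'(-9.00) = -20.00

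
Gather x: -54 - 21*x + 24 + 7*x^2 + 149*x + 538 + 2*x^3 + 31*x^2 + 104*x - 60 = 2*x^3 + 38*x^2 + 232*x + 448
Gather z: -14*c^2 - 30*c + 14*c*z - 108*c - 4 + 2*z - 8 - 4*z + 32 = -14*c^2 - 138*c + z*(14*c - 2) + 20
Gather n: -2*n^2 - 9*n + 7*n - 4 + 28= -2*n^2 - 2*n + 24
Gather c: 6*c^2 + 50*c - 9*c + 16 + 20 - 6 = 6*c^2 + 41*c + 30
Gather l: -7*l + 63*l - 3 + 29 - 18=56*l + 8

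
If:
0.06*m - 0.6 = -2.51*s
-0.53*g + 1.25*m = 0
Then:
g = 23.5849056603774 - 98.6635220125786*s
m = 10.0 - 41.8333333333333*s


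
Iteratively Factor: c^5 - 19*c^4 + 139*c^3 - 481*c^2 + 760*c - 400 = (c - 4)*(c^4 - 15*c^3 + 79*c^2 - 165*c + 100) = (c - 4)*(c - 1)*(c^3 - 14*c^2 + 65*c - 100) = (c - 5)*(c - 4)*(c - 1)*(c^2 - 9*c + 20) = (c - 5)*(c - 4)^2*(c - 1)*(c - 5)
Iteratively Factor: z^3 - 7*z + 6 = (z + 3)*(z^2 - 3*z + 2) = (z - 2)*(z + 3)*(z - 1)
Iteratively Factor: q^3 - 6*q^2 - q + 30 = (q - 5)*(q^2 - q - 6) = (q - 5)*(q + 2)*(q - 3)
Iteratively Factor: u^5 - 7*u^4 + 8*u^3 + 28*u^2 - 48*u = (u - 4)*(u^4 - 3*u^3 - 4*u^2 + 12*u) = (u - 4)*(u - 3)*(u^3 - 4*u) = (u - 4)*(u - 3)*(u - 2)*(u^2 + 2*u) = (u - 4)*(u - 3)*(u - 2)*(u + 2)*(u)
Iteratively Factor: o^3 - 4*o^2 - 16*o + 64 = (o + 4)*(o^2 - 8*o + 16) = (o - 4)*(o + 4)*(o - 4)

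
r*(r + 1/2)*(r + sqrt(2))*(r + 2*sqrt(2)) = r^4 + r^3/2 + 3*sqrt(2)*r^3 + 3*sqrt(2)*r^2/2 + 4*r^2 + 2*r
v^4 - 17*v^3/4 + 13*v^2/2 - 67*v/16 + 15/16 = (v - 3/2)*(v - 5/4)*(v - 1)*(v - 1/2)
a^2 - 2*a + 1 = (a - 1)^2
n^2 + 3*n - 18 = (n - 3)*(n + 6)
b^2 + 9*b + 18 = (b + 3)*(b + 6)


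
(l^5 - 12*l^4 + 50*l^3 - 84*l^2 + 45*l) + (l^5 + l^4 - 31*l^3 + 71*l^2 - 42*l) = 2*l^5 - 11*l^4 + 19*l^3 - 13*l^2 + 3*l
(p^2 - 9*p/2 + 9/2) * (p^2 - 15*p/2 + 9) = p^4 - 12*p^3 + 189*p^2/4 - 297*p/4 + 81/2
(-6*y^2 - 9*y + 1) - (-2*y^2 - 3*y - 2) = -4*y^2 - 6*y + 3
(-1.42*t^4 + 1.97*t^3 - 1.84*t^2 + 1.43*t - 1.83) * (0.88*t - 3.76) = -1.2496*t^5 + 7.0728*t^4 - 9.0264*t^3 + 8.1768*t^2 - 6.9872*t + 6.8808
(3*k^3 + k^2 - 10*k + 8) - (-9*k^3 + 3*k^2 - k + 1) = 12*k^3 - 2*k^2 - 9*k + 7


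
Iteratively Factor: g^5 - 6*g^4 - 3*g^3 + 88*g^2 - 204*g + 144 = (g + 4)*(g^4 - 10*g^3 + 37*g^2 - 60*g + 36) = (g - 2)*(g + 4)*(g^3 - 8*g^2 + 21*g - 18) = (g - 3)*(g - 2)*(g + 4)*(g^2 - 5*g + 6) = (g - 3)^2*(g - 2)*(g + 4)*(g - 2)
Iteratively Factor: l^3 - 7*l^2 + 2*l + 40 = (l - 4)*(l^2 - 3*l - 10) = (l - 5)*(l - 4)*(l + 2)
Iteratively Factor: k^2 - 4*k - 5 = (k - 5)*(k + 1)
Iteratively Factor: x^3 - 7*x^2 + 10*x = (x)*(x^2 - 7*x + 10) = x*(x - 2)*(x - 5)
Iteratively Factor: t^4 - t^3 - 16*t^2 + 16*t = (t + 4)*(t^3 - 5*t^2 + 4*t) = (t - 4)*(t + 4)*(t^2 - t) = t*(t - 4)*(t + 4)*(t - 1)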